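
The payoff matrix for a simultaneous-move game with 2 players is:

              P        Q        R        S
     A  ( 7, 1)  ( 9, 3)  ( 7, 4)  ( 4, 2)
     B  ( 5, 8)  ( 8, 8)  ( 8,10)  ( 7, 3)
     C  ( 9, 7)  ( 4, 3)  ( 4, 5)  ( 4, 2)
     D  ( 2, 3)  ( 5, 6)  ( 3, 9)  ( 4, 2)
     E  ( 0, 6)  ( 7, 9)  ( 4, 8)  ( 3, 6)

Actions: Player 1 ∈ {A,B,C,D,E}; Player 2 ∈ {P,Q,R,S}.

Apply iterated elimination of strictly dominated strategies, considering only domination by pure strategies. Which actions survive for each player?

Survivors P1:{A,B,C} P2:{P,R}

P1 drop D (B beats it: P:5>2 Q:8>5 R:8>3 S:7>4)
P1 drop E (A beats it: P:7>0 Q:9>7 R:7>4 S:4>3)
P2 drop Q (R beats it: A:4>3 B:10>8 C:5>3)
P2 drop S (R beats it: A:4>2 B:10>3 C:5>2)
P1→{A,B,C} P2→{P,R}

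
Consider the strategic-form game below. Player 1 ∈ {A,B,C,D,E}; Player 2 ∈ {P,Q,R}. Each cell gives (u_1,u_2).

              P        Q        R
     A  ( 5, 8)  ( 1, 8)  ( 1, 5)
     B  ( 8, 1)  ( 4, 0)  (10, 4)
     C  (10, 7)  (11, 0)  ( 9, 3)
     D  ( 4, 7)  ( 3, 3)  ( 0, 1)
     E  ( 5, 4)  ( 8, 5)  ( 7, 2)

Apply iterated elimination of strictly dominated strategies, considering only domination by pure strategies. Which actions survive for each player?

Survivors P1:{B,C} P2:{P,R}

P1 drop A (B beats it: P:8>5 Q:4>1 R:10>1)
P1 drop D (B beats it: P:8>4 Q:4>3 R:10>0)
P1 drop E (C beats it: P:10>5 Q:11>8 R:9>7)
P2 drop Q (P beats it: B:1>0 C:7>0)
P1→{B,C} P2→{P,R}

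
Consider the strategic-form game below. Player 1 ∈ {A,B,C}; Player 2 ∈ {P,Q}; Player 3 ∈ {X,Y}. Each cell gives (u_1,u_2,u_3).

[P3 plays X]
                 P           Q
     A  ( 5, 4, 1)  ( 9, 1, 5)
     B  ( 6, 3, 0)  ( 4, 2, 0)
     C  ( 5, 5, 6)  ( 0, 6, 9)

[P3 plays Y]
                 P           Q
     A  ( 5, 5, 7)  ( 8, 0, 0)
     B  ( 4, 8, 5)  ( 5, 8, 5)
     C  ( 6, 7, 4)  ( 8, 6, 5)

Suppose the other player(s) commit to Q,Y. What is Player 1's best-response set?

u_1(A vs Q,Y) = 8
u_1(B vs Q,Y) = 5
u_1(C vs Q,Y) = 8
max payoff 8 at {A,C}

BR_1 = {A,C}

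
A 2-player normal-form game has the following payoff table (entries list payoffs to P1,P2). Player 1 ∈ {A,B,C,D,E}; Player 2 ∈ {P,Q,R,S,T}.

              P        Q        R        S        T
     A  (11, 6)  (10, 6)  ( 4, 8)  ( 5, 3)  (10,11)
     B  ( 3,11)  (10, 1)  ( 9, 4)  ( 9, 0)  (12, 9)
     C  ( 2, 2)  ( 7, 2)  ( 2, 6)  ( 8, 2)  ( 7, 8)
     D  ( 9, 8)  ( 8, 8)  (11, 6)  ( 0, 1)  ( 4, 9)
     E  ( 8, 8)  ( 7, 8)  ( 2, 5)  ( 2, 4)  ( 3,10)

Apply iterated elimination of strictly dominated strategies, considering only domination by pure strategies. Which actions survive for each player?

P1 drop C (B beats it: P:3>2 Q:10>7 R:9>2 S:9>8 T:12>7)
P1 drop E (A beats it: P:11>8 Q:10>7 R:4>2 S:5>2 T:10>3)
P2 drop Q (T beats it: A:11>6 B:9>1 D:9>8)
P2 drop R (T beats it: A:11>8 B:9>4 D:9>6)
P1 drop D (A beats it: P:11>9 S:5>0 T:10>4)
P2 drop S (P beats it: A:6>3 B:11>0)
P1→{A,B} P2→{P,T}

IESDS → P1:{A,B} P2:{P,T}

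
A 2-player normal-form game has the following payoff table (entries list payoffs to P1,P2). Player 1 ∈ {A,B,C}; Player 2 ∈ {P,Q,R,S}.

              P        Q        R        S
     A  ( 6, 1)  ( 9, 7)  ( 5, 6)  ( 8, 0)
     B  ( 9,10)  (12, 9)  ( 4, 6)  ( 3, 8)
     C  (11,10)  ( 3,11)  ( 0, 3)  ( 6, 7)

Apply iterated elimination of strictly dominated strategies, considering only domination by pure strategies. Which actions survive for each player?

Remaining: P1:{B,C} P2:{P,Q}

P2 drop R (Q beats it: A:7>6 B:9>6 C:11>3)
P2 drop S (P beats it: A:1>0 B:10>8 C:10>7)
P1 drop A (B beats it: P:9>6 Q:12>9)
P1→{B,C} P2→{P,Q}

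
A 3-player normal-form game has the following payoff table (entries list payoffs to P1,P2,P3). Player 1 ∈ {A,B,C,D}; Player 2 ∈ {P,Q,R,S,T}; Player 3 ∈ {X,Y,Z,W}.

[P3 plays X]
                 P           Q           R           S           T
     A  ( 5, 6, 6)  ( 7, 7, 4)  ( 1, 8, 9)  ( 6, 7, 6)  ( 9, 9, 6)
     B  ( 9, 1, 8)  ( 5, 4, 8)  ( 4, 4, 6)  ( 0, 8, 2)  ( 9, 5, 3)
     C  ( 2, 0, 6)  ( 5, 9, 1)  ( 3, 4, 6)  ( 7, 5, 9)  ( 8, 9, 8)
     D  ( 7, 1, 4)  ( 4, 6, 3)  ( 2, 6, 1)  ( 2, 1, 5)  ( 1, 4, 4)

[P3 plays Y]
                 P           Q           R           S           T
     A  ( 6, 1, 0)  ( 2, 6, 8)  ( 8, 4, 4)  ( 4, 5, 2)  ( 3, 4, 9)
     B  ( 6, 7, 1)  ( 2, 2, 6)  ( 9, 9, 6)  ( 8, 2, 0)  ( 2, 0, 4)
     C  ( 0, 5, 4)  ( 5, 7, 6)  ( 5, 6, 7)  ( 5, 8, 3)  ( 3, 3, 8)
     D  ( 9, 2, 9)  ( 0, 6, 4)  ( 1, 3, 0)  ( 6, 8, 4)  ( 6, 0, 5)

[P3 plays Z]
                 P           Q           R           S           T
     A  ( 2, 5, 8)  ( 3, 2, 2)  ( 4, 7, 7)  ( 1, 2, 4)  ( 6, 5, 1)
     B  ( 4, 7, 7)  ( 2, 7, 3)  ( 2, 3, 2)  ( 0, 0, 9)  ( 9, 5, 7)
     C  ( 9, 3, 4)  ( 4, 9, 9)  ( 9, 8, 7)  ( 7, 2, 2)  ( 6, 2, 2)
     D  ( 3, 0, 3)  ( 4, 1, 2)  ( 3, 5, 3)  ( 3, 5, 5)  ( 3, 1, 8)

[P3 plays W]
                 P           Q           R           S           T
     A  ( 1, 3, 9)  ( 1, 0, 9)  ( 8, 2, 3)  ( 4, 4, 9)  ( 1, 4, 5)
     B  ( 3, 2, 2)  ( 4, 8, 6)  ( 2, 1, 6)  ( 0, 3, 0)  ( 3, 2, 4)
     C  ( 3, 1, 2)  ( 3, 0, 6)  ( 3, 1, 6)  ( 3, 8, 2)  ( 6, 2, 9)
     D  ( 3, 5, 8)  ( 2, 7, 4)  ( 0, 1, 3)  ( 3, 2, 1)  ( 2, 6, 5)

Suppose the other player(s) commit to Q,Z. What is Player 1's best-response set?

u_1(A vs Q,Z) = 3
u_1(B vs Q,Z) = 2
u_1(C vs Q,Z) = 4
u_1(D vs Q,Z) = 4
max payoff 4 at {C,D}

P1 best: {C,D}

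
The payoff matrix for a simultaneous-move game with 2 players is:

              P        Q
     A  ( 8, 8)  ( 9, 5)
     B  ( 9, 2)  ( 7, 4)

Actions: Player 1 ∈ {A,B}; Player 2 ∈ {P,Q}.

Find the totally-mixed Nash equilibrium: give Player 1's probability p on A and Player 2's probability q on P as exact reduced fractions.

P1 indiff ⇒ q·8+(1-q)·9 = q·9+(1-q)·7 ⇒ q(-1) = (1-q)(-2) ⇒ q = 2/3
P2 indiff ⇒ p·8+(1-p)·2 = p·5+(1-p)·4 ⇒ p(3) = (1-p)(2) ⇒ p = 2/5

P1 mixes 2/5 on A; P2 mixes 2/3 on P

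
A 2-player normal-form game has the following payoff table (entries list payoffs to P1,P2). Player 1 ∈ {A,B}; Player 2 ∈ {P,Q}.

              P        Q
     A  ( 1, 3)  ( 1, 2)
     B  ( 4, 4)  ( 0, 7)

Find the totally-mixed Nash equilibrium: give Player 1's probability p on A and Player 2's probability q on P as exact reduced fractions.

P1 mixes 3/4 on A; P2 mixes 1/4 on P

P1 indiff ⇒ q·1+(1-q)·1 = q·4+(1-q)·0 ⇒ q(-3) = (1-q)(-1) ⇒ q = 1/4
P2 indiff ⇒ p·3+(1-p)·4 = p·2+(1-p)·7 ⇒ p(1) = (1-p)(3) ⇒ p = 3/4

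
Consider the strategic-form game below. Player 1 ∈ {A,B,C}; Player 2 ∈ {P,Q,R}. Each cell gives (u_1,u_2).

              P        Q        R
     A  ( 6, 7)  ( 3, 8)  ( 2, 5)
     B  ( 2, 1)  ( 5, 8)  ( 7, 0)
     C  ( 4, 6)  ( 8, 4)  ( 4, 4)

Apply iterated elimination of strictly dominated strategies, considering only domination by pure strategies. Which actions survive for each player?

P2 drop R (P beats it: A:7>5 B:1>0 C:6>4)
P1 drop B (C beats it: P:4>2 Q:8>5)
P1→{A,C} P2→{P,Q}

Remaining: P1:{A,C} P2:{P,Q}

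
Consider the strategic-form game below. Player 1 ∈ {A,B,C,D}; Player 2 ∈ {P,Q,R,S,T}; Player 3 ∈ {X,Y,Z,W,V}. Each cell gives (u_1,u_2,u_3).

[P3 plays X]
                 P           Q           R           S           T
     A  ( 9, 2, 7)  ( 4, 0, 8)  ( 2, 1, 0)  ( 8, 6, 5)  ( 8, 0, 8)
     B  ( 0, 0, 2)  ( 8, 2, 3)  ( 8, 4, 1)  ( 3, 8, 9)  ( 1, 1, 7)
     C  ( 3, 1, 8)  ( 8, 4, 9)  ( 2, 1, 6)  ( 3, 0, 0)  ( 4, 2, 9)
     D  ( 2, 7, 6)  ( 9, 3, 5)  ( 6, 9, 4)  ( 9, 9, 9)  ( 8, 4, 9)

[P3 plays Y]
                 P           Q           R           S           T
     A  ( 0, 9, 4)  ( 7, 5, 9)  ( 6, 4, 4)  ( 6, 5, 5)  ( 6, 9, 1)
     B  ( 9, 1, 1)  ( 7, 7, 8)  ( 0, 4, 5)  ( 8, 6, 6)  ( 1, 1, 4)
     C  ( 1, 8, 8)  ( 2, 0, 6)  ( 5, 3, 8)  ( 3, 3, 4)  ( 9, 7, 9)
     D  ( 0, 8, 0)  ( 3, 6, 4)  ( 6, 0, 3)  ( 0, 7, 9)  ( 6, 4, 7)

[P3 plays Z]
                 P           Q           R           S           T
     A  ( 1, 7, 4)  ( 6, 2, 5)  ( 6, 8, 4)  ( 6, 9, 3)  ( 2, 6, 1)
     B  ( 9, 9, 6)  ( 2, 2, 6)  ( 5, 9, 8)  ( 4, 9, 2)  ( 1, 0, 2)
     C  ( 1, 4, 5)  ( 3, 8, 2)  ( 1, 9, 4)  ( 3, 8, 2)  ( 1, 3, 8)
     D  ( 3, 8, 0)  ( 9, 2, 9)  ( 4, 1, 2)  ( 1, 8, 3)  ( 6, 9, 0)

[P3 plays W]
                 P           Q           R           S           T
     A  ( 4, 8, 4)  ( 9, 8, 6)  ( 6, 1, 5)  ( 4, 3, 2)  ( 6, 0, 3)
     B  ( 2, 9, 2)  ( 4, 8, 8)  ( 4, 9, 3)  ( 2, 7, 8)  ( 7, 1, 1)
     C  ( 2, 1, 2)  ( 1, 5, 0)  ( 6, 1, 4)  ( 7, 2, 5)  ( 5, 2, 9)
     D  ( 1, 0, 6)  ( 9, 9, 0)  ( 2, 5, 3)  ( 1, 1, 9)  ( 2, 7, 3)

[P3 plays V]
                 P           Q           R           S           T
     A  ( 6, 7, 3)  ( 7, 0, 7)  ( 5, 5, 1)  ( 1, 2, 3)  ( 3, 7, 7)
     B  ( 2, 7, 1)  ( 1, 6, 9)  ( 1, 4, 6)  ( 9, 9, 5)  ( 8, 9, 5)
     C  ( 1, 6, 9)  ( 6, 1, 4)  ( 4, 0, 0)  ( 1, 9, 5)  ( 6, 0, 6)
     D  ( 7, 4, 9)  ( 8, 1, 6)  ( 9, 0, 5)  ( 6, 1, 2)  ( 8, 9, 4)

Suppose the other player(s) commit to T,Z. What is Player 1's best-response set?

P1 best: {D}

u_1(A vs T,Z) = 2
u_1(B vs T,Z) = 1
u_1(C vs T,Z) = 1
u_1(D vs T,Z) = 6
max payoff 6 at {D}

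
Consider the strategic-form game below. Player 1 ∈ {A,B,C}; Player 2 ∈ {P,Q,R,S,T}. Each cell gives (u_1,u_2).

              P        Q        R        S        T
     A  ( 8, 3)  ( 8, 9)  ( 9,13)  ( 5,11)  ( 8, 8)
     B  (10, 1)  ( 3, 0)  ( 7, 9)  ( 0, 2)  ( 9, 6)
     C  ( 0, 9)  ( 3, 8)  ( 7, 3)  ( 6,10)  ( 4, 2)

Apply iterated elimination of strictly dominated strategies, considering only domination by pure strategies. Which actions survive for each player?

P2 drop P (S beats it: A:11>3 B:2>1 C:10>9)
P2 drop Q (S beats it: A:11>9 B:2>0 C:10>8)
P2 drop T (R beats it: A:13>8 B:9>6 C:3>2)
P1 drop B (A beats it: R:9>7 S:5>0)
P1→{A,C} P2→{R,S}

Survivors P1:{A,C} P2:{R,S}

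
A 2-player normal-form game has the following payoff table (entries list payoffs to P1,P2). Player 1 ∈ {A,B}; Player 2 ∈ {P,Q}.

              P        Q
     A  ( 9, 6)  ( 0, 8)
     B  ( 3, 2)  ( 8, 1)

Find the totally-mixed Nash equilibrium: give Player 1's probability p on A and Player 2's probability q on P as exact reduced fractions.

p=1/3, q=4/7

P1 indiff ⇒ q·9+(1-q)·0 = q·3+(1-q)·8 ⇒ q(6) = (1-q)(8) ⇒ q = 4/7
P2 indiff ⇒ p·6+(1-p)·2 = p·8+(1-p)·1 ⇒ p(-2) = (1-p)(-1) ⇒ p = 1/3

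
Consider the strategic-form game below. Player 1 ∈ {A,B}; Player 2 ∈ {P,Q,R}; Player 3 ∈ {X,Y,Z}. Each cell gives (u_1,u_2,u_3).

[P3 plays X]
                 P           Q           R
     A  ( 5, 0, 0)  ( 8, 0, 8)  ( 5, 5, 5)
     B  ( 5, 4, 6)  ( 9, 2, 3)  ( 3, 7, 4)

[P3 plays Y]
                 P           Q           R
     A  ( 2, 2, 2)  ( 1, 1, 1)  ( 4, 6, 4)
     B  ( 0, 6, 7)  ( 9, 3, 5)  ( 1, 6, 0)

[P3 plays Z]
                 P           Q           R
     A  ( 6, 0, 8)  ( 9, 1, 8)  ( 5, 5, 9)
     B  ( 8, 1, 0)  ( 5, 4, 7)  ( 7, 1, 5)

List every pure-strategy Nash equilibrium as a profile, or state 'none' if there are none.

Equilibria: none

(A,P,X): not NE [P2→R gives 5>0; P3→Z gives 8>0]
(A,P,Y): not NE [P2→R gives 6>2; P3→Z gives 8>2]
(A,P,Z): not NE [P1→B gives 8>6; P2→R gives 5>0]
(A,Q,X): not NE [P1→B gives 9>8; P2→R gives 5>0]
(A,Q,Y): not NE [P1→B gives 9>1; P2→R gives 6>1; P3→Z gives 8>1]
(A,Q,Z): not NE [P2→R gives 5>1]
(A,R,X): not NE [P3→Z gives 9>5]
(A,R,Y): not NE [P3→Z gives 9>4]
(A,R,Z): not NE [P1→B gives 7>5]
(B,P,X): not NE [P2→R gives 7>4; P3→Y gives 7>6]
(B,P,Y): not NE [P1→A gives 2>0]
(B,P,Z): not NE [P2→Q gives 4>1; P3→Y gives 7>0]
(B,Q,X): not NE [P2→R gives 7>2; P3→Z gives 7>3]
(B,Q,Y): not NE [P2→R gives 6>3; P3→Z gives 7>5]
(B,Q,Z): not NE [P1→A gives 9>5]
(B,R,X): not NE [P1→A gives 5>3; P3→Z gives 5>4]
(B,R,Y): not NE [P1→A gives 4>1; P3→Z gives 5>0]
(B,R,Z): not NE [P2→Q gives 4>1]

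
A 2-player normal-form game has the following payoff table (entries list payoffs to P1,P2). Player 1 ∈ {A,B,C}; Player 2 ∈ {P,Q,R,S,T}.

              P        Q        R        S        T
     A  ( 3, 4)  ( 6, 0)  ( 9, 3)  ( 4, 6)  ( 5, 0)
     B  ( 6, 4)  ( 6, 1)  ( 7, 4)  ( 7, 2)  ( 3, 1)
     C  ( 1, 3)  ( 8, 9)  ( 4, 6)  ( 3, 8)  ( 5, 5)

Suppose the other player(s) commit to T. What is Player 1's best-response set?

u_1(A vs T) = 5
u_1(B vs T) = 3
u_1(C vs T) = 5
max payoff 5 at {A,C}

argmax u_1 = {A,C}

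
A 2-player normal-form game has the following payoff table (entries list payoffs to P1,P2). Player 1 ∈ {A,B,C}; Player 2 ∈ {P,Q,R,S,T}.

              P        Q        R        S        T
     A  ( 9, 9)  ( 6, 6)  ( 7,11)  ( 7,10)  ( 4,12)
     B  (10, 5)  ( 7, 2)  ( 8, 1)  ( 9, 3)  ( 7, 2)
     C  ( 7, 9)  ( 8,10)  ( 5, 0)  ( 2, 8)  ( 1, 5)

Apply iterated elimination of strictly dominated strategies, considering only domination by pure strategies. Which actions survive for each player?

P1 drop A (B beats it: P:10>9 Q:7>6 R:8>7 S:9>7 T:7>4)
P2 drop R (P beats it: B:5>1 C:9>0)
P2 drop S (P beats it: B:5>3 C:9>8)
P2 drop T (P beats it: B:5>2 C:9>5)
P1→{B,C} P2→{P,Q}

Survivors P1:{B,C} P2:{P,Q}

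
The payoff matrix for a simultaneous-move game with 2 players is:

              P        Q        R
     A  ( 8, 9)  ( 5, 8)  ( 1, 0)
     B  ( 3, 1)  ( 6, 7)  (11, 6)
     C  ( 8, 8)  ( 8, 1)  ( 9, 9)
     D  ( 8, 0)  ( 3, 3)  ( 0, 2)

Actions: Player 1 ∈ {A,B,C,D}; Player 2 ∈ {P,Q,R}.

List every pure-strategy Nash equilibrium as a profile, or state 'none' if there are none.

(A,P): NE
(A,Q): not NE [P1→C gives 8>5; P2→P gives 9>8]
(A,R): not NE [P1→B gives 11>1; P2→P gives 9>0]
(B,P): not NE [P1→D gives 8>3; P2→Q gives 7>1]
(B,Q): not NE [P1→C gives 8>6]
(B,R): not NE [P2→Q gives 7>6]
(C,P): not NE [P2→R gives 9>8]
(C,Q): not NE [P2→R gives 9>1]
(C,R): not NE [P1→B gives 11>9]
(D,P): not NE [P2→Q gives 3>0]
(D,Q): not NE [P1→C gives 8>3]
(D,R): not NE [P1→B gives 11>0; P2→Q gives 3>2]

NE set: (A,P)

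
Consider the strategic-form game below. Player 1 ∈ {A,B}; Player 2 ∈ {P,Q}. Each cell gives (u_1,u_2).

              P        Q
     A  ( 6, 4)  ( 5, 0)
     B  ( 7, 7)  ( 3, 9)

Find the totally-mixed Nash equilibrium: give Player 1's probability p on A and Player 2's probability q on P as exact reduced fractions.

P1 mixes 1/3 on A; P2 mixes 2/3 on P

P1 indiff ⇒ q·6+(1-q)·5 = q·7+(1-q)·3 ⇒ q(-1) = (1-q)(-2) ⇒ q = 2/3
P2 indiff ⇒ p·4+(1-p)·7 = p·0+(1-p)·9 ⇒ p(4) = (1-p)(2) ⇒ p = 1/3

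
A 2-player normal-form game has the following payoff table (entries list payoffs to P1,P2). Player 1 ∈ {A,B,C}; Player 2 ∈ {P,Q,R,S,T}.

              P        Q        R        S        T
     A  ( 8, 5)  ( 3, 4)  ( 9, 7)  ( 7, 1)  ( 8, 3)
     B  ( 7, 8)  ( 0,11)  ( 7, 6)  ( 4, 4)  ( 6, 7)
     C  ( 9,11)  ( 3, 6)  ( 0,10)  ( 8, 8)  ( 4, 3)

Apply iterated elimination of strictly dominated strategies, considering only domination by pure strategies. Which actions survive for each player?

P1 drop B (A beats it: P:8>7 Q:3>0 R:9>7 S:7>4 T:8>6)
P2 drop Q (P beats it: A:5>4 C:11>6)
P2 drop S (P beats it: A:5>1 C:11>8)
P2 drop T (P beats it: A:5>3 C:11>3)
P1→{A,C} P2→{P,R}

Survivors P1:{A,C} P2:{P,R}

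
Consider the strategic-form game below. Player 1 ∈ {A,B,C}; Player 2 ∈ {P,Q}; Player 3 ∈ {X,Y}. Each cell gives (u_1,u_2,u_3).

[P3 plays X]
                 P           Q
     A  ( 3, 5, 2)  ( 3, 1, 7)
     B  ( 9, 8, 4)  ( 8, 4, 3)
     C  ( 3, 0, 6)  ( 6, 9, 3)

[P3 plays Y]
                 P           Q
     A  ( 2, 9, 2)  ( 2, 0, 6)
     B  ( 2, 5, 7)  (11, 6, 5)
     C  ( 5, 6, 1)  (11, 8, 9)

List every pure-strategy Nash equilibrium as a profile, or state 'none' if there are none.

(A,P,X): not NE [P1→B gives 9>3]
(A,P,Y): not NE [P1→C gives 5>2]
(A,Q,X): not NE [P1→B gives 8>3; P2→P gives 5>1]
(A,Q,Y): not NE [P1→C gives 11>2; P2→P gives 9>0; P3→X gives 7>6]
(B,P,X): not NE [P3→Y gives 7>4]
(B,P,Y): not NE [P1→C gives 5>2; P2→Q gives 6>5]
(B,Q,X): not NE [P2→P gives 8>4; P3→Y gives 5>3]
(B,Q,Y): NE
(C,P,X): not NE [P1→B gives 9>3; P2→Q gives 9>0]
(C,P,Y): not NE [P2→Q gives 8>6; P3→X gives 6>1]
(C,Q,X): not NE [P1→B gives 8>6; P3→Y gives 9>3]
(C,Q,Y): NE

Nash profiles: (B,Q,Y), (C,Q,Y)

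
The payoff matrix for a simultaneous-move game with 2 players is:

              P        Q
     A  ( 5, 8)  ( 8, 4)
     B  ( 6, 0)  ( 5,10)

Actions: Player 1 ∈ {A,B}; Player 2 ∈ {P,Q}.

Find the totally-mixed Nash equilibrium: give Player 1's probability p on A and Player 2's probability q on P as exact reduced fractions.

p=5/7, q=3/4

P1 indiff ⇒ q·5+(1-q)·8 = q·6+(1-q)·5 ⇒ q(-1) = (1-q)(-3) ⇒ q = 3/4
P2 indiff ⇒ p·8+(1-p)·0 = p·4+(1-p)·10 ⇒ p(4) = (1-p)(10) ⇒ p = 5/7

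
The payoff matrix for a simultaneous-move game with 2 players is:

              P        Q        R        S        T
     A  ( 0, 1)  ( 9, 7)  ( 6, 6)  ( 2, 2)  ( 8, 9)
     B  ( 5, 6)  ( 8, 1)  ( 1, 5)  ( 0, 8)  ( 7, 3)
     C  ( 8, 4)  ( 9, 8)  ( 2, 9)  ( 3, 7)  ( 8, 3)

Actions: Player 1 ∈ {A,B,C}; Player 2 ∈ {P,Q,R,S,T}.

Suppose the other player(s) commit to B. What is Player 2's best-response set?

u_2(P vs B) = 6
u_2(Q vs B) = 1
u_2(R vs B) = 5
u_2(S vs B) = 8
u_2(T vs B) = 3
max payoff 8 at {S}

P2 best: {S}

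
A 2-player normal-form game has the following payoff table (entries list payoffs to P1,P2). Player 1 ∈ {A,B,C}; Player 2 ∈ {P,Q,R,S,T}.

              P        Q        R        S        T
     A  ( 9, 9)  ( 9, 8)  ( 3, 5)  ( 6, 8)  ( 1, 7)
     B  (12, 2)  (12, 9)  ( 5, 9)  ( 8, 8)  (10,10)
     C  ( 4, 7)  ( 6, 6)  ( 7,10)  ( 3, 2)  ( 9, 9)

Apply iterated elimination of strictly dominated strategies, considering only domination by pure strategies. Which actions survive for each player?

P1 drop A (B beats it: P:12>9 Q:12>9 R:5>3 S:8>6 T:10>1)
P2 drop P (R beats it: B:9>2 C:10>7)
P2 drop Q (T beats it: B:10>9 C:9>6)
P2 drop S (R beats it: B:9>8 C:10>2)
P1→{B,C} P2→{R,T}

Survivors P1:{B,C} P2:{R,T}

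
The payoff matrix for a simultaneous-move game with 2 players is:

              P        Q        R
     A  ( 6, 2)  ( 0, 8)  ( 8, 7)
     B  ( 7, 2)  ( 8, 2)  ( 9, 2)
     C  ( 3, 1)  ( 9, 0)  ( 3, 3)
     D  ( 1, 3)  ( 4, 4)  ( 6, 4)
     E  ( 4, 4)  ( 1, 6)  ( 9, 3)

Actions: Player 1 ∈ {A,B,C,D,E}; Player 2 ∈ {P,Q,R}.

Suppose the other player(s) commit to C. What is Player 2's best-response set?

u_2(P vs C) = 1
u_2(Q vs C) = 0
u_2(R vs C) = 3
max payoff 3 at {R}

BR_2 = {R}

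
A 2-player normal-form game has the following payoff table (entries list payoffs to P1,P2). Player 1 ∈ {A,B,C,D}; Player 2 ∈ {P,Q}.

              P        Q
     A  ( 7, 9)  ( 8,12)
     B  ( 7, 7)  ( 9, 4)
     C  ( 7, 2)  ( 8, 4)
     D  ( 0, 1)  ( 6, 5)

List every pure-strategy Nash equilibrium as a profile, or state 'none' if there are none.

PSNE = {(B,P)}

(A,P): not NE [P2→Q gives 12>9]
(A,Q): not NE [P1→B gives 9>8]
(B,P): NE
(B,Q): not NE [P2→P gives 7>4]
(C,P): not NE [P2→Q gives 4>2]
(C,Q): not NE [P1→B gives 9>8]
(D,P): not NE [P1→C gives 7>0; P2→Q gives 5>1]
(D,Q): not NE [P1→B gives 9>6]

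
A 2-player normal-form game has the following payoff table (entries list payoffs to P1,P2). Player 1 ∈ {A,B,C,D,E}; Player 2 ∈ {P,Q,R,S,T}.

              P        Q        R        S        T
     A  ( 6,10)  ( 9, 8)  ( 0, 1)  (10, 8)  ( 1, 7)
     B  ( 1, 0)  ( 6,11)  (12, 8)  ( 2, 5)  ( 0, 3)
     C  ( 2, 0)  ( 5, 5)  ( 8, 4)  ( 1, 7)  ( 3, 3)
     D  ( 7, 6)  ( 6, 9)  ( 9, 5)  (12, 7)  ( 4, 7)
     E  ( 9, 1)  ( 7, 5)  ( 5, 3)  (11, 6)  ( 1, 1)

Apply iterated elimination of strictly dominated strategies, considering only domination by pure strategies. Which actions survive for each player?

IESDS → P1:{A,D,E} P2:{P,Q,S}

P1 drop C (D beats it: P:7>2 Q:6>5 R:9>8 S:12>1 T:4>3)
P2 drop R (Q beats it: A:8>1 B:11>8 D:9>5 E:5>3)
P1 drop B (A beats it: P:6>1 Q:9>6 S:10>2 T:1>0)
P2 drop T (Q beats it: A:8>7 D:9>7 E:5>1)
P1→{A,D,E} P2→{P,Q,S}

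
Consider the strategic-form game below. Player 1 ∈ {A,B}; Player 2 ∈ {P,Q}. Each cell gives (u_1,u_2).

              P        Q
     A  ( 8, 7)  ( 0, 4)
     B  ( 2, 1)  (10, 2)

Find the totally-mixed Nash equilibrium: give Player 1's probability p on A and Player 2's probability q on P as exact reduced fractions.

P1 indiff ⇒ q·8+(1-q)·0 = q·2+(1-q)·10 ⇒ q(6) = (1-q)(10) ⇒ q = 5/8
P2 indiff ⇒ p·7+(1-p)·1 = p·4+(1-p)·2 ⇒ p(3) = (1-p)(1) ⇒ p = 1/4

(p,q) = (1/4, 5/8)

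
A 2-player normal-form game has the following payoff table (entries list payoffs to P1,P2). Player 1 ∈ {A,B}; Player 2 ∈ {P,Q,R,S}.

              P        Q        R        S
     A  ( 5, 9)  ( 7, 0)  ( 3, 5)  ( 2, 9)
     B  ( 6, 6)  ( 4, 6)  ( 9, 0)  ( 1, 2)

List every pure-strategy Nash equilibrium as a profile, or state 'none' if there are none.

NE set: (A,S), (B,P)

(A,P): not NE [P1→B gives 6>5]
(A,Q): not NE [P2→S gives 9>0]
(A,R): not NE [P1→B gives 9>3; P2→S gives 9>5]
(A,S): NE
(B,P): NE
(B,Q): not NE [P1→A gives 7>4]
(B,R): not NE [P2→Q gives 6>0]
(B,S): not NE [P1→A gives 2>1; P2→Q gives 6>2]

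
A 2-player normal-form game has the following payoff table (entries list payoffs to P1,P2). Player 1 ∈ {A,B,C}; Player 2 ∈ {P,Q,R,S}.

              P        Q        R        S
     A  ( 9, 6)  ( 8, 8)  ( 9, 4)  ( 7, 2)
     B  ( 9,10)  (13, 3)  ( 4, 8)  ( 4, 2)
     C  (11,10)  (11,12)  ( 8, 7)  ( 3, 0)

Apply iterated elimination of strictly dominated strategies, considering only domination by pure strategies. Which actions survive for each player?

P2 drop R (P beats it: A:6>4 B:10>8 C:10>7)
P2 drop S (P beats it: A:6>2 B:10>2 C:10>0)
P1 drop A (C beats it: P:11>9 Q:11>8)
P1→{B,C} P2→{P,Q}

Survivors P1:{B,C} P2:{P,Q}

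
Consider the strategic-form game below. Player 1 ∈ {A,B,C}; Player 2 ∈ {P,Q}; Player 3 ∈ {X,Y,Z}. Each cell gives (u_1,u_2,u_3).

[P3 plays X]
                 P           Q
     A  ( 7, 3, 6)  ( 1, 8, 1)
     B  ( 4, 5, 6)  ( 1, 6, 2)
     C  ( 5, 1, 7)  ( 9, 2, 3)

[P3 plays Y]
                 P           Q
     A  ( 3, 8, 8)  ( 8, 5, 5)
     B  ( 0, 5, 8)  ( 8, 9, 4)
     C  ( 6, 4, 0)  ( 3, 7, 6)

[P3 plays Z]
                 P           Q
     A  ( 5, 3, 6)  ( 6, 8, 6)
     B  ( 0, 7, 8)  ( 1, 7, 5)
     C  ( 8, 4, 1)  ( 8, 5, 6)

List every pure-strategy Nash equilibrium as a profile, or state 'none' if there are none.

Nash profiles: (C,Q,Z)

(A,P,X): not NE [P2→Q gives 8>3; P3→Y gives 8>6]
(A,P,Y): not NE [P1→C gives 6>3]
(A,P,Z): not NE [P1→C gives 8>5; P2→Q gives 8>3; P3→Y gives 8>6]
(A,Q,X): not NE [P1→C gives 9>1; P3→Z gives 6>1]
(A,Q,Y): not NE [P2→P gives 8>5; P3→Z gives 6>5]
(A,Q,Z): not NE [P1→C gives 8>6]
(B,P,X): not NE [P1→A gives 7>4; P2→Q gives 6>5; P3→Z gives 8>6]
(B,P,Y): not NE [P1→C gives 6>0; P2→Q gives 9>5]
(B,P,Z): not NE [P1→C gives 8>0]
(B,Q,X): not NE [P1→C gives 9>1; P3→Z gives 5>2]
(B,Q,Y): not NE [P3→Z gives 5>4]
(B,Q,Z): not NE [P1→C gives 8>1]
(C,P,X): not NE [P1→A gives 7>5; P2→Q gives 2>1]
(C,P,Y): not NE [P2→Q gives 7>4; P3→X gives 7>0]
(C,P,Z): not NE [P2→Q gives 5>4; P3→X gives 7>1]
(C,Q,X): not NE [P3→Z gives 6>3]
(C,Q,Y): not NE [P1→B gives 8>3]
(C,Q,Z): NE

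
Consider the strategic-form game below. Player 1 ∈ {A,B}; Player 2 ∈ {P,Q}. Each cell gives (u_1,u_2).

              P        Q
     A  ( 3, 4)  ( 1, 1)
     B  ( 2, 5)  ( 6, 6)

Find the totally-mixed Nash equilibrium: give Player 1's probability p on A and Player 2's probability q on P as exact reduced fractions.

P1 indiff ⇒ q·3+(1-q)·1 = q·2+(1-q)·6 ⇒ q(1) = (1-q)(5) ⇒ q = 5/6
P2 indiff ⇒ p·4+(1-p)·5 = p·1+(1-p)·6 ⇒ p(3) = (1-p)(1) ⇒ p = 1/4

P1 mixes 1/4 on A; P2 mixes 5/6 on P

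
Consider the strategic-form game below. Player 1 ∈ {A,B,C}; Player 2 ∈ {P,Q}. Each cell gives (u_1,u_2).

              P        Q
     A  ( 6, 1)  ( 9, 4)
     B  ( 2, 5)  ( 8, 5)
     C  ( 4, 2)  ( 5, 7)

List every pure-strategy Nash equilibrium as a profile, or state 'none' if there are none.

NE set: (A,Q)

(A,P): not NE [P2→Q gives 4>1]
(A,Q): NE
(B,P): not NE [P1→A gives 6>2]
(B,Q): not NE [P1→A gives 9>8]
(C,P): not NE [P1→A gives 6>4; P2→Q gives 7>2]
(C,Q): not NE [P1→A gives 9>5]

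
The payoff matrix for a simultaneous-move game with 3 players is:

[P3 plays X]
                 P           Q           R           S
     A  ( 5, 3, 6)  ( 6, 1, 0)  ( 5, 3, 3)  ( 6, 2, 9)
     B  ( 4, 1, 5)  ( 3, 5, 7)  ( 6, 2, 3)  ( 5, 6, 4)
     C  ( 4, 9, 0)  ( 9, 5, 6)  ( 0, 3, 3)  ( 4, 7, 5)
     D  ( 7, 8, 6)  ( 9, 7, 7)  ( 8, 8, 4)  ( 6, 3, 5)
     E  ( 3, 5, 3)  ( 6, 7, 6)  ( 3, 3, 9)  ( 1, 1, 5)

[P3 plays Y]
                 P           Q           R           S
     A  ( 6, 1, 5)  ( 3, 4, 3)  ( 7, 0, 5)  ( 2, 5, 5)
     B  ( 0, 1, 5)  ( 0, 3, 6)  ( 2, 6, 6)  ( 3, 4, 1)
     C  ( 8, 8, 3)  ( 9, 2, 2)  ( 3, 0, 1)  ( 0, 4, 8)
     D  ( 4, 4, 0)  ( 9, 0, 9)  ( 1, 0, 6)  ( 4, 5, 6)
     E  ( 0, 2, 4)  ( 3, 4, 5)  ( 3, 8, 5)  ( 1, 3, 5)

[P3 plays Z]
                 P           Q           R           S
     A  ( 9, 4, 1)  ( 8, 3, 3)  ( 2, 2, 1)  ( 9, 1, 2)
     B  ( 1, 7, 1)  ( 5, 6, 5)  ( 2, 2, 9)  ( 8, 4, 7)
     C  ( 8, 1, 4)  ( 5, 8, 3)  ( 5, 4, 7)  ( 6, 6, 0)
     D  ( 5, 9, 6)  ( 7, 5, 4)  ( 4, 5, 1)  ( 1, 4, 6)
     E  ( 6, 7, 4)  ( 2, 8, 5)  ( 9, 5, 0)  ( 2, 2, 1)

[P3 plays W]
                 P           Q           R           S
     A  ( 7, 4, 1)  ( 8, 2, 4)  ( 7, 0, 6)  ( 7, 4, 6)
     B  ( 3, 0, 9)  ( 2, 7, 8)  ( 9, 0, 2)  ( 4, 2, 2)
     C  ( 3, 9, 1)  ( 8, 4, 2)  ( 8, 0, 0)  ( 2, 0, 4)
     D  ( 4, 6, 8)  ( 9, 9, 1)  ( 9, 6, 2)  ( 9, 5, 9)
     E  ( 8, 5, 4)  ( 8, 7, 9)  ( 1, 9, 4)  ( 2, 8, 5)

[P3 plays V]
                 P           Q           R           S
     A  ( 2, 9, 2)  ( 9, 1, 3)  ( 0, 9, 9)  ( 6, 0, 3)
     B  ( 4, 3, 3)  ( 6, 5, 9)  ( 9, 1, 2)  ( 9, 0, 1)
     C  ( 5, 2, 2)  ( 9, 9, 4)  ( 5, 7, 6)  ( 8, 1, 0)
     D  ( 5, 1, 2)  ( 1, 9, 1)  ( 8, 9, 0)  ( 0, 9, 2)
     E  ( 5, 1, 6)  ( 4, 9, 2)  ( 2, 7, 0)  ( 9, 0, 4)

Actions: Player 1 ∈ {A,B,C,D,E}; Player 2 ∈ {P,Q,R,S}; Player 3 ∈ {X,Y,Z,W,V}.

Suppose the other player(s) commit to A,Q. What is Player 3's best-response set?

u_3(X vs A,Q) = 0
u_3(Y vs A,Q) = 3
u_3(Z vs A,Q) = 3
u_3(W vs A,Q) = 4
u_3(V vs A,Q) = 3
max payoff 4 at {W}

argmax u_3 = {W}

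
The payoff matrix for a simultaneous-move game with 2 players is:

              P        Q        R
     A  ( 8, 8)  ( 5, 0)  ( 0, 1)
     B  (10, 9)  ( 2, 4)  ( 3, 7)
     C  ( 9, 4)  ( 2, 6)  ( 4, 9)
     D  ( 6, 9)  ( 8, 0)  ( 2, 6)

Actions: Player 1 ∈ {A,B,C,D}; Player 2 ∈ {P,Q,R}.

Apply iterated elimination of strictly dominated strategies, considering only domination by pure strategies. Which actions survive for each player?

IESDS → P1:{B,C} P2:{P,R}

P2 drop Q (R beats it: A:1>0 B:7>4 C:9>6 D:6>0)
P1 drop A (B beats it: P:10>8 R:3>0)
P1 drop D (B beats it: P:10>6 R:3>2)
P1→{B,C} P2→{P,R}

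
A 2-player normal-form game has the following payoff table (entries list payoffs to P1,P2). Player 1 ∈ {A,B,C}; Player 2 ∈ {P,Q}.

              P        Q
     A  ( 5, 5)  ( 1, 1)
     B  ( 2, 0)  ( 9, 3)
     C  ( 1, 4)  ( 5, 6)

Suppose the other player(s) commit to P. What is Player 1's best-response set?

argmax u_1 = {A}

u_1(A vs P) = 5
u_1(B vs P) = 2
u_1(C vs P) = 1
max payoff 5 at {A}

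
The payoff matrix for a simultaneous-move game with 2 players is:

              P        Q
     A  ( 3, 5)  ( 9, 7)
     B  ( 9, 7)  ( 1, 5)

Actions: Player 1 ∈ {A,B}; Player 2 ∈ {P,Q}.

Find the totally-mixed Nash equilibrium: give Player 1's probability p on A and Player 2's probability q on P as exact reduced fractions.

(p,q) = (1/2, 4/7)

P1 indiff ⇒ q·3+(1-q)·9 = q·9+(1-q)·1 ⇒ q(-6) = (1-q)(-8) ⇒ q = 4/7
P2 indiff ⇒ p·5+(1-p)·7 = p·7+(1-p)·5 ⇒ p(-2) = (1-p)(-2) ⇒ p = 1/2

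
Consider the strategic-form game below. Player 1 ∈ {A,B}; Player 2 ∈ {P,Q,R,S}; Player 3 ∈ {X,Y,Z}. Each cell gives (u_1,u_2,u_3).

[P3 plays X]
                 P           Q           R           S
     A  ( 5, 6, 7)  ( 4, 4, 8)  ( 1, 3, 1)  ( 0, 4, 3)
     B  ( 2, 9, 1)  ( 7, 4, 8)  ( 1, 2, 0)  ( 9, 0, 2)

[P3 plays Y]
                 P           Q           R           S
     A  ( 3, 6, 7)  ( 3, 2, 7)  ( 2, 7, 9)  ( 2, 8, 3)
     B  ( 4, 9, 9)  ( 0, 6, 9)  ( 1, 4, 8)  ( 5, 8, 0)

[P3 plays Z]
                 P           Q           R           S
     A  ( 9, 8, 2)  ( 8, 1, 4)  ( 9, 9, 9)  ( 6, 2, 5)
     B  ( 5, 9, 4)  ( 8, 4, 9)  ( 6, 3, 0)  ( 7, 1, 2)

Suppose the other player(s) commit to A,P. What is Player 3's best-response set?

BR_3 = {X,Y}

u_3(X vs A,P) = 7
u_3(Y vs A,P) = 7
u_3(Z vs A,P) = 2
max payoff 7 at {X,Y}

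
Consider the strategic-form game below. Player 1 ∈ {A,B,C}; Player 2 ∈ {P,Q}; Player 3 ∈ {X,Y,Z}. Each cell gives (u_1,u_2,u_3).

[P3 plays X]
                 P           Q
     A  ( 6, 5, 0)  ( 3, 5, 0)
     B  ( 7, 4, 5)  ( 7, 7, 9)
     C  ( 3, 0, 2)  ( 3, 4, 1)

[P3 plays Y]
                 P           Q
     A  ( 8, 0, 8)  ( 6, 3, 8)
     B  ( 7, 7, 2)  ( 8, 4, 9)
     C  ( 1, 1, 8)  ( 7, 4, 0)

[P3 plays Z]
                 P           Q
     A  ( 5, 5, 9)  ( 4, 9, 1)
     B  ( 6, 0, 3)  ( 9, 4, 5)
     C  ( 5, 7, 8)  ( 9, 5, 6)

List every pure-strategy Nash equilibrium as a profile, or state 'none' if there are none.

(A,P,X): not NE [P1→B gives 7>6; P3→Z gives 9>0]
(A,P,Y): not NE [P2→Q gives 3>0; P3→Z gives 9>8]
(A,P,Z): not NE [P1→B gives 6>5; P2→Q gives 9>5]
(A,Q,X): not NE [P1→B gives 7>3; P3→Y gives 8>0]
(A,Q,Y): not NE [P1→B gives 8>6]
(A,Q,Z): not NE [P1→C gives 9>4; P3→Y gives 8>1]
(B,P,X): not NE [P2→Q gives 7>4]
(B,P,Y): not NE [P1→A gives 8>7; P3→X gives 5>2]
(B,P,Z): not NE [P2→Q gives 4>0; P3→X gives 5>3]
(B,Q,X): NE
(B,Q,Y): not NE [P2→P gives 7>4]
(B,Q,Z): not NE [P3→Y gives 9>5]
(C,P,X): not NE [P1→B gives 7>3; P2→Q gives 4>0; P3→Z gives 8>2]
(C,P,Y): not NE [P1→A gives 8>1; P2→Q gives 4>1]
(C,P,Z): not NE [P1→B gives 6>5]
(C,Q,X): not NE [P1→B gives 7>3; P3→Z gives 6>1]
(C,Q,Y): not NE [P1→B gives 8>7; P3→Z gives 6>0]
(C,Q,Z): not NE [P2→P gives 7>5]

Nash profiles: (B,Q,X)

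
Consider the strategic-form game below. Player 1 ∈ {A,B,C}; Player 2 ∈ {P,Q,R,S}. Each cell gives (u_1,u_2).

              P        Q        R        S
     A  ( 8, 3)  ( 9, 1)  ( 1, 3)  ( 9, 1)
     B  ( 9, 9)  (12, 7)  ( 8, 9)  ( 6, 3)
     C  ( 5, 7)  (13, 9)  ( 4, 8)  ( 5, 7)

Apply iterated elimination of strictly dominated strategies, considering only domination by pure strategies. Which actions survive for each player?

IESDS → P1:{B,C} P2:{P,Q,R}

P2 drop S (R beats it: A:3>1 B:9>3 C:8>7)
P1 drop A (B beats it: P:9>8 Q:12>9 R:8>1)
P1→{B,C} P2→{P,Q,R}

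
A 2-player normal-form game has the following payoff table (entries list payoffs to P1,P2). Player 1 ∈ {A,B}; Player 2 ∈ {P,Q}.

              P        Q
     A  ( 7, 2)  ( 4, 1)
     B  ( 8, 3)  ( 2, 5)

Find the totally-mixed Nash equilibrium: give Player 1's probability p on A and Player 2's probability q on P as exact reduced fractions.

(p,q) = (2/3, 2/3)

P1 indiff ⇒ q·7+(1-q)·4 = q·8+(1-q)·2 ⇒ q(-1) = (1-q)(-2) ⇒ q = 2/3
P2 indiff ⇒ p·2+(1-p)·3 = p·1+(1-p)·5 ⇒ p(1) = (1-p)(2) ⇒ p = 2/3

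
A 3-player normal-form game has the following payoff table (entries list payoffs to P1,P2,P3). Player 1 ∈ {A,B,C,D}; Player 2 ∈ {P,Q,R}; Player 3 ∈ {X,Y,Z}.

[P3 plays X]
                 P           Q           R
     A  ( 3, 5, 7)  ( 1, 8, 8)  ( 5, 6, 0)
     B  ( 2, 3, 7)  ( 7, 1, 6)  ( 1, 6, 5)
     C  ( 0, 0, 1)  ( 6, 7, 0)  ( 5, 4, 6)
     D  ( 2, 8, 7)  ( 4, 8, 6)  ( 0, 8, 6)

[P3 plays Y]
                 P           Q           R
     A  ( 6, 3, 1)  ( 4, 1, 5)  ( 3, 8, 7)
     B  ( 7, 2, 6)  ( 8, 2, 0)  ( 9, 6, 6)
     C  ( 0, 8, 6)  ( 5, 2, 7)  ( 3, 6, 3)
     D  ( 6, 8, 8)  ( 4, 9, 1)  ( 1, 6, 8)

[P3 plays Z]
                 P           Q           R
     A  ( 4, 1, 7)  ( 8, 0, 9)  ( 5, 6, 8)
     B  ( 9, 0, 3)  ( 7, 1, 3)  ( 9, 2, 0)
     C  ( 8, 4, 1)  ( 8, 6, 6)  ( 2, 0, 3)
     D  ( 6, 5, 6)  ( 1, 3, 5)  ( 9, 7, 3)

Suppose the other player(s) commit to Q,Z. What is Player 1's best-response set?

u_1(A vs Q,Z) = 8
u_1(B vs Q,Z) = 7
u_1(C vs Q,Z) = 8
u_1(D vs Q,Z) = 1
max payoff 8 at {A,C}

argmax u_1 = {A,C}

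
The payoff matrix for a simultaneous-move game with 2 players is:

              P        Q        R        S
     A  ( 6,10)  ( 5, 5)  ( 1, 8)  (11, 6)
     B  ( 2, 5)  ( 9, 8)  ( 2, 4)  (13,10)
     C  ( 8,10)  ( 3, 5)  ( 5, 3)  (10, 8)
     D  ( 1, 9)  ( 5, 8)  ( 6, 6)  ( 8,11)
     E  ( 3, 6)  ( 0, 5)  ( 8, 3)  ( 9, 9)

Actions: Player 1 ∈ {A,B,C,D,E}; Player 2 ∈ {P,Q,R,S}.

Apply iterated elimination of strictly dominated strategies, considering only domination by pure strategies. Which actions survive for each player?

Survivors P1:{A,B,C} P2:{P,S}

P2 drop Q (S beats it: A:6>5 B:10>8 C:8>5 D:11>8 E:9>5)
P1 drop D (E beats it: P:3>1 R:8>6 S:9>8)
P2 drop R (P beats it: A:10>8 B:5>4 C:10>3 E:6>3)
P1 drop E (A beats it: P:6>3 S:11>9)
P1→{A,B,C} P2→{P,S}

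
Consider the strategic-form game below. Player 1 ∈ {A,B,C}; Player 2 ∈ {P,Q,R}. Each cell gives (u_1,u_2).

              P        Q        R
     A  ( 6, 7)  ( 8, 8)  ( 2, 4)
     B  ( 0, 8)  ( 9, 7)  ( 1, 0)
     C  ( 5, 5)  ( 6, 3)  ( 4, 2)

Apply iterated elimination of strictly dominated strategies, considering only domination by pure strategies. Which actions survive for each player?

Survivors P1:{A,B} P2:{P,Q}

P2 drop R (P beats it: A:7>4 B:8>0 C:5>2)
P1 drop C (A beats it: P:6>5 Q:8>6)
P1→{A,B} P2→{P,Q}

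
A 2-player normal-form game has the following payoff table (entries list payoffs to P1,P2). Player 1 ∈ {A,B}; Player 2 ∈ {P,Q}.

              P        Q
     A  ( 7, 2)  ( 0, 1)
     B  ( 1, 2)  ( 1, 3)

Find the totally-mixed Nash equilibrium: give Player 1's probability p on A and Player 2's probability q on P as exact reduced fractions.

P1 indiff ⇒ q·7+(1-q)·0 = q·1+(1-q)·1 ⇒ q(6) = (1-q)(1) ⇒ q = 1/7
P2 indiff ⇒ p·2+(1-p)·2 = p·1+(1-p)·3 ⇒ p(1) = (1-p)(1) ⇒ p = 1/2

P1 mixes 1/2 on A; P2 mixes 1/7 on P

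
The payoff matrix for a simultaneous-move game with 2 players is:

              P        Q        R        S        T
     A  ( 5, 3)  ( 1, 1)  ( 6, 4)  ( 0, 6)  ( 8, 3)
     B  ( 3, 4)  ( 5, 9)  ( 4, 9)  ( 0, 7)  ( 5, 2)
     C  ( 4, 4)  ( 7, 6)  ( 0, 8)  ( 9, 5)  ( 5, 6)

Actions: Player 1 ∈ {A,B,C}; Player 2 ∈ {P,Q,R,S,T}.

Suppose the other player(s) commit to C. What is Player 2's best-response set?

u_2(P vs C) = 4
u_2(Q vs C) = 6
u_2(R vs C) = 8
u_2(S vs C) = 5
u_2(T vs C) = 6
max payoff 8 at {R}

P2 best: {R}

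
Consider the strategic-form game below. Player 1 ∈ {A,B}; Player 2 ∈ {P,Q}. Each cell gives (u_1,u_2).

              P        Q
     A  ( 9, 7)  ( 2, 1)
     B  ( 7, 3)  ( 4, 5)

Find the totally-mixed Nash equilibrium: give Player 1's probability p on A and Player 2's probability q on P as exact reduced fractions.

P1 indiff ⇒ q·9+(1-q)·2 = q·7+(1-q)·4 ⇒ q(2) = (1-q)(2) ⇒ q = 1/2
P2 indiff ⇒ p·7+(1-p)·3 = p·1+(1-p)·5 ⇒ p(6) = (1-p)(2) ⇒ p = 1/4

p=1/4, q=1/2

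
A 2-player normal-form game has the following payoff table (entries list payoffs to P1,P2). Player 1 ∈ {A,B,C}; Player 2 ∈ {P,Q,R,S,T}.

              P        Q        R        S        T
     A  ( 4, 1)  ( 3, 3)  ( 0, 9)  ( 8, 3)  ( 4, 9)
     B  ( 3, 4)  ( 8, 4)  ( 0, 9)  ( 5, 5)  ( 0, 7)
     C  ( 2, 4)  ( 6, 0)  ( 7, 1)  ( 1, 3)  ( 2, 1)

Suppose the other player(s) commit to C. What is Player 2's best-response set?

u_2(P vs C) = 4
u_2(Q vs C) = 0
u_2(R vs C) = 1
u_2(S vs C) = 3
u_2(T vs C) = 1
max payoff 4 at {P}

argmax u_2 = {P}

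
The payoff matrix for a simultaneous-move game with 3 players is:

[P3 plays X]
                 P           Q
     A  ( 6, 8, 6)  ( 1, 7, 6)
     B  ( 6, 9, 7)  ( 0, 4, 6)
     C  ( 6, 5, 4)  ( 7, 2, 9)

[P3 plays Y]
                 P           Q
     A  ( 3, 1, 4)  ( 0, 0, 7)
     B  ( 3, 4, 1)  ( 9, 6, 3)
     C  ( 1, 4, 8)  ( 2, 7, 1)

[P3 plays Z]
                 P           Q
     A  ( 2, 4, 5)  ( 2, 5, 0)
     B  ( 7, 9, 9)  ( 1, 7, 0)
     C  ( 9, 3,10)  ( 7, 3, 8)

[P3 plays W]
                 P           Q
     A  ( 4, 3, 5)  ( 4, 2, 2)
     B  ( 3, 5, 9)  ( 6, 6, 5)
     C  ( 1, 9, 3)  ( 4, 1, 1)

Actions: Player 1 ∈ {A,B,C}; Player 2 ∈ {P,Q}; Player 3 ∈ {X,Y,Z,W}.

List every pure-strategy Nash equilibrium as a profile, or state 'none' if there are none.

NE set: (A,P,X), (C,P,Z)

(A,P,X): NE
(A,P,Y): not NE [P3→X gives 6>4]
(A,P,Z): not NE [P1→C gives 9>2; P2→Q gives 5>4; P3→X gives 6>5]
(A,P,W): not NE [P3→X gives 6>5]
(A,Q,X): not NE [P1→C gives 7>1; P2→P gives 8>7; P3→Y gives 7>6]
(A,Q,Y): not NE [P1→B gives 9>0; P2→P gives 1>0]
(A,Q,Z): not NE [P1→C gives 7>2; P3→Y gives 7>0]
(A,Q,W): not NE [P1→B gives 6>4; P2→P gives 3>2; P3→Y gives 7>2]
(B,P,X): not NE [P3→W gives 9>7]
(B,P,Y): not NE [P2→Q gives 6>4; P3→W gives 9>1]
(B,P,Z): not NE [P1→C gives 9>7]
(B,P,W): not NE [P1→A gives 4>3; P2→Q gives 6>5]
(B,Q,X): not NE [P1→C gives 7>0; P2→P gives 9>4]
(B,Q,Y): not NE [P3→X gives 6>3]
(B,Q,Z): not NE [P1→C gives 7>1; P2→P gives 9>7; P3→X gives 6>0]
(B,Q,W): not NE [P3→X gives 6>5]
(C,P,X): not NE [P3→Z gives 10>4]
(C,P,Y): not NE [P1→B gives 3>1; P2→Q gives 7>4; P3→Z gives 10>8]
(C,P,Z): NE
(C,P,W): not NE [P1→A gives 4>1; P3→Z gives 10>3]
(C,Q,X): not NE [P2→P gives 5>2]
(C,Q,Y): not NE [P1→B gives 9>2; P3→X gives 9>1]
(C,Q,Z): not NE [P3→X gives 9>8]
(C,Q,W): not NE [P1→B gives 6>4; P2→P gives 9>1; P3→X gives 9>1]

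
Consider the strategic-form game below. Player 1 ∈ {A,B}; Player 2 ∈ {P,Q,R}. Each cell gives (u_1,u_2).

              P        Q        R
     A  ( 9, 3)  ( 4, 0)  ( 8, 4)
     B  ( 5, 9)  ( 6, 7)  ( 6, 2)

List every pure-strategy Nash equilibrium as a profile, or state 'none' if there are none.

PSNE = {(A,R)}

(A,P): not NE [P2→R gives 4>3]
(A,Q): not NE [P1→B gives 6>4; P2→R gives 4>0]
(A,R): NE
(B,P): not NE [P1→A gives 9>5]
(B,Q): not NE [P2→P gives 9>7]
(B,R): not NE [P1→A gives 8>6; P2→P gives 9>2]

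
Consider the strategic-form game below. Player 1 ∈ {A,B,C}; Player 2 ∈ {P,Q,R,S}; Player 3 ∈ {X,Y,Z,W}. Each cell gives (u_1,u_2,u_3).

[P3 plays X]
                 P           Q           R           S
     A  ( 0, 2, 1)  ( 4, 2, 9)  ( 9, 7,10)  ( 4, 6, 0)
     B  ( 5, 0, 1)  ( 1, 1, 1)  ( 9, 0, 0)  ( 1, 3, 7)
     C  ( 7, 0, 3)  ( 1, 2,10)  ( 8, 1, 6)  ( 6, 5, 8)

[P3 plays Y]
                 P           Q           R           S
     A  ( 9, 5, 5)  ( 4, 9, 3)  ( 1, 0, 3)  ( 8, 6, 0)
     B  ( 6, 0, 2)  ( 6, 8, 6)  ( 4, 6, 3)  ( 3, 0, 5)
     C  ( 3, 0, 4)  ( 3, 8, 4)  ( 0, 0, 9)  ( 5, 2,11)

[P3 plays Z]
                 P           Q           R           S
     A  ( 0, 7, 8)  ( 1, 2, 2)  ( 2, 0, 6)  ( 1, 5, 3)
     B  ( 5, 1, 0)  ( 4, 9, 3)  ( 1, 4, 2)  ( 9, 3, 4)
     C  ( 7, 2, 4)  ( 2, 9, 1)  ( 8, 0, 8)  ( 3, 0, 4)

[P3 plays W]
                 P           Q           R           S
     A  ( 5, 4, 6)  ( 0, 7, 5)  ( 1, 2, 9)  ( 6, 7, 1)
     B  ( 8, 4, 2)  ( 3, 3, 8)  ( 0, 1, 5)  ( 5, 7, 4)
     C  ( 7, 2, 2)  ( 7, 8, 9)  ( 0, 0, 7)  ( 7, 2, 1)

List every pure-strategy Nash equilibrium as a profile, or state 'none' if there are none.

PSNE = {(A,R,X)}

(A,P,X): not NE [P1→C gives 7>0; P2→R gives 7>2; P3→Z gives 8>1]
(A,P,Y): not NE [P2→Q gives 9>5; P3→Z gives 8>5]
(A,P,Z): not NE [P1→C gives 7>0]
(A,P,W): not NE [P1→B gives 8>5; P2→S gives 7>4; P3→Z gives 8>6]
(A,Q,X): not NE [P2→R gives 7>2]
(A,Q,Y): not NE [P1→B gives 6>4; P3→X gives 9>3]
(A,Q,Z): not NE [P1→B gives 4>1; P2→P gives 7>2; P3→X gives 9>2]
(A,Q,W): not NE [P1→C gives 7>0; P3→X gives 9>5]
(A,R,X): NE
(A,R,Y): not NE [P1→B gives 4>1; P2→Q gives 9>0; P3→X gives 10>3]
(A,R,Z): not NE [P1→C gives 8>2; P2→P gives 7>0; P3→X gives 10>6]
(A,R,W): not NE [P2→S gives 7>2; P3→X gives 10>9]
(A,S,X): not NE [P1→C gives 6>4; P2→R gives 7>6; P3→Z gives 3>0]
(A,S,Y): not NE [P2→Q gives 9>6; P3→Z gives 3>0]
(A,S,Z): not NE [P1→B gives 9>1; P2→P gives 7>5]
(A,S,W): not NE [P1→C gives 7>6; P3→Z gives 3>1]
(B,P,X): not NE [P1→C gives 7>5; P2→S gives 3>0; P3→W gives 2>1]
(B,P,Y): not NE [P1→A gives 9>6; P2→Q gives 8>0]
(B,P,Z): not NE [P1→C gives 7>5; P2→Q gives 9>1; P3→W gives 2>0]
(B,P,W): not NE [P2→S gives 7>4]
(B,Q,X): not NE [P1→A gives 4>1; P2→S gives 3>1; P3→W gives 8>1]
(B,Q,Y): not NE [P3→W gives 8>6]
(B,Q,Z): not NE [P3→W gives 8>3]
(B,Q,W): not NE [P1→C gives 7>3; P2→S gives 7>3]
(B,R,X): not NE [P2→S gives 3>0; P3→W gives 5>0]
(B,R,Y): not NE [P2→Q gives 8>6; P3→W gives 5>3]
(B,R,Z): not NE [P1→C gives 8>1; P2→Q gives 9>4; P3→W gives 5>2]
(B,R,W): not NE [P1→A gives 1>0; P2→S gives 7>1]
(B,S,X): not NE [P1→C gives 6>1]
(B,S,Y): not NE [P1→A gives 8>3; P2→Q gives 8>0; P3→X gives 7>5]
(B,S,Z): not NE [P2→Q gives 9>3; P3→X gives 7>4]
(B,S,W): not NE [P1→C gives 7>5; P3→X gives 7>4]
(C,P,X): not NE [P2→S gives 5>0; P3→Z gives 4>3]
(C,P,Y): not NE [P1→A gives 9>3; P2→Q gives 8>0]
(C,P,Z): not NE [P2→Q gives 9>2]
(C,P,W): not NE [P1→B gives 8>7; P2→Q gives 8>2; P3→Z gives 4>2]
(C,Q,X): not NE [P1→A gives 4>1; P2→S gives 5>2]
(C,Q,Y): not NE [P1→B gives 6>3; P3→X gives 10>4]
(C,Q,Z): not NE [P1→B gives 4>2; P3→X gives 10>1]
(C,Q,W): not NE [P3→X gives 10>9]
(C,R,X): not NE [P1→B gives 9>8; P2→S gives 5>1; P3→Y gives 9>6]
(C,R,Y): not NE [P1→B gives 4>0; P2→Q gives 8>0]
(C,R,Z): not NE [P2→Q gives 9>0; P3→Y gives 9>8]
(C,R,W): not NE [P1→A gives 1>0; P2→Q gives 8>0; P3→Y gives 9>7]
(C,S,X): not NE [P3→Y gives 11>8]
(C,S,Y): not NE [P1→A gives 8>5; P2→Q gives 8>2]
(C,S,Z): not NE [P1→B gives 9>3; P2→Q gives 9>0; P3→Y gives 11>4]
(C,S,W): not NE [P2→Q gives 8>2; P3→Y gives 11>1]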